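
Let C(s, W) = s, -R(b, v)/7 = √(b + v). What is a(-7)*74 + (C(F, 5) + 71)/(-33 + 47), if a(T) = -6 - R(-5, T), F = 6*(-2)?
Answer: -6157/14 + 1036*I*√3 ≈ -439.79 + 1794.4*I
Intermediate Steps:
F = -12
R(b, v) = -7*√(b + v)
a(T) = -6 + 7*√(-5 + T) (a(T) = -6 - (-7)*√(-5 + T) = -6 + 7*√(-5 + T))
a(-7)*74 + (C(F, 5) + 71)/(-33 + 47) = (-6 + 7*√(-5 - 7))*74 + (-12 + 71)/(-33 + 47) = (-6 + 7*√(-12))*74 + 59/14 = (-6 + 7*(2*I*√3))*74 + 59*(1/14) = (-6 + 14*I*√3)*74 + 59/14 = (-444 + 1036*I*√3) + 59/14 = -6157/14 + 1036*I*√3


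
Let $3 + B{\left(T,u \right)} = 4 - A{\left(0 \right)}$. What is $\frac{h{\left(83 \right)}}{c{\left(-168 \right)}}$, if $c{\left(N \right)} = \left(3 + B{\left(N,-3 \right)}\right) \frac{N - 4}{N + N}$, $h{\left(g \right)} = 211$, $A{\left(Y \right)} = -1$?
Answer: $\frac{17724}{215} \approx 82.437$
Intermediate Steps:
$B{\left(T,u \right)} = 2$ ($B{\left(T,u \right)} = -3 + \left(4 - -1\right) = -3 + \left(4 + 1\right) = -3 + 5 = 2$)
$c{\left(N \right)} = \frac{5 \left(-4 + N\right)}{2 N}$ ($c{\left(N \right)} = \left(3 + 2\right) \frac{N - 4}{N + N} = 5 \frac{-4 + N}{2 N} = \frac{5 \left(-4 + N\right)}{2 N}$)
$\frac{h{\left(83 \right)}}{c{\left(-168 \right)}} = \frac{211}{\frac{5}{2} - \frac{10}{-168}} = \frac{211}{\frac{5}{2} - - \frac{5}{84}} = \frac{211}{\frac{5}{2} + \frac{5}{84}} = \frac{211}{\frac{215}{84}} = 211 \cdot \frac{84}{215} = \frac{17724}{215}$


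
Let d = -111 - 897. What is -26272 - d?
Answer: -25264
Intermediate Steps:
d = -1008 (d = -111 - 1*897 = -111 - 897 = -1008)
-26272 - d = -26272 - 1*(-1008) = -26272 + 1008 = -25264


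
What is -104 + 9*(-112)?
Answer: -1112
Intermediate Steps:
-104 + 9*(-112) = -104 - 1008 = -1112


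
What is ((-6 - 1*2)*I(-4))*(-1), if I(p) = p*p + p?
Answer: 96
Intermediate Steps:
I(p) = p + p**2 (I(p) = p**2 + p = p + p**2)
((-6 - 1*2)*I(-4))*(-1) = ((-6 - 1*2)*(-4*(1 - 4)))*(-1) = ((-6 - 2)*(-4*(-3)))*(-1) = -8*12*(-1) = -96*(-1) = 96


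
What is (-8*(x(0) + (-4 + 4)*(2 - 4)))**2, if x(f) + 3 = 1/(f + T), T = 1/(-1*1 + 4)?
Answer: 0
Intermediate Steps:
T = 1/3 (T = 1/(-1 + 4) = 1/3 ≈ 0.33333)
x(f) = -3 + 1/(1/3 + f) (x(f) = -3 + 1/(f + 1/3) = -3 + 1/(1/3 + f))
(-8*(x(0) + (-4 + 4)*(2 - 4)))**2 = (-8*(-9*0/(1 + 3*0) + (-4 + 4)*(2 - 4)))**2 = (-8*(-9*0/(1 + 0) + 0*(-2)))**2 = (-8*(-9*0/1 + 0))**2 = (-8*(-9*0*1 + 0))**2 = (-8*(0 + 0))**2 = (-8*0)**2 = 0**2 = 0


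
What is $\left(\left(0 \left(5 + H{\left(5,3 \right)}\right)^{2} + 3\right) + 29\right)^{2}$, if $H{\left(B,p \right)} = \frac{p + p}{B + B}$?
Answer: $1024$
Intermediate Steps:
$H{\left(B,p \right)} = \frac{p}{B}$ ($H{\left(B,p \right)} = \frac{2 p}{2 B} = 2 p \frac{1}{2 B} = \frac{p}{B}$)
$\left(\left(0 \left(5 + H{\left(5,3 \right)}\right)^{2} + 3\right) + 29\right)^{2} = \left(\left(0 \left(5 + \frac{3}{5}\right)^{2} + 3\right) + 29\right)^{2} = \left(\left(0 \left(\frac{28}{5}\right)^{2} + 3\right) + 29\right)^{2} = \left(\left(0 \cdot \frac{784}{25} + 3\right) + 29\right)^{2} = \left(\left(0 + 3\right) + 29\right)^{2} = \left(3 + 29\right)^{2} = 32^{2} = 1024$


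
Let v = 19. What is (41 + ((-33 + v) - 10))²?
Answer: 289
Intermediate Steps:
(41 + ((-33 + v) - 10))² = (41 + ((-33 + 19) - 10))² = (41 + (-14 - 10))² = (41 - 24)² = 17² = 289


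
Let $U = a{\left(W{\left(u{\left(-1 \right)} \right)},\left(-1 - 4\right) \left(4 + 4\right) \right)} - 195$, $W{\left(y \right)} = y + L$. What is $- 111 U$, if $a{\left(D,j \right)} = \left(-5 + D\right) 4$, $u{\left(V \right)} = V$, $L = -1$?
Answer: $24753$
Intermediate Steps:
$W{\left(y \right)} = -1 + y$ ($W{\left(y \right)} = y - 1 = -1 + y$)
$a{\left(D,j \right)} = -20 + 4 D$
$U = -223$ ($U = \left(-20 + 4 \left(-1 - 1\right)\right) - 195 = \left(-20 + 4 \left(-2\right)\right) - 195 = \left(-20 - 8\right) - 195 = -28 - 195 = -223$)
$- 111 U = \left(-111\right) \left(-223\right) = 24753$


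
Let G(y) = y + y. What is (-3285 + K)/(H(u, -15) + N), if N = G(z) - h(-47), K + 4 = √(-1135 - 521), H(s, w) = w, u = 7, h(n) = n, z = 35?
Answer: -3289/102 + I*√46/17 ≈ -32.245 + 0.39896*I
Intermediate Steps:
K = -4 + 6*I*√46 (K = -4 + √(-1135 - 521) = -4 + √(-1656) = -4 + 6*I*√46 ≈ -4.0 + 40.694*I)
G(y) = 2*y
N = 117 (N = 2*35 - 1*(-47) = 70 + 47 = 117)
(-3285 + K)/(H(u, -15) + N) = (-3285 + (-4 + 6*I*√46))/(-15 + 117) = (-3289 + 6*I*√46)/102 = (-3289 + 6*I*√46)*(1/102) = -3289/102 + I*√46/17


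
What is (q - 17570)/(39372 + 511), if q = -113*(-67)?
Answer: -9999/39883 ≈ -0.25071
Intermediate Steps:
q = 7571
(q - 17570)/(39372 + 511) = (7571 - 17570)/(39372 + 511) = -9999/39883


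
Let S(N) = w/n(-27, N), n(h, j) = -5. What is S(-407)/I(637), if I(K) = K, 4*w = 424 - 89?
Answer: -67/2548 ≈ -0.026295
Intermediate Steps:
w = 335/4 (w = (424 - 89)/4 = (1/4)*335 = 335/4 ≈ 83.750)
S(N) = -67/4 (S(N) = (335/4)/(-5) = (335/4)*(-1/5) = -67/4)
S(-407)/I(637) = -67/4/637 = -67/4*1/637 = -67/2548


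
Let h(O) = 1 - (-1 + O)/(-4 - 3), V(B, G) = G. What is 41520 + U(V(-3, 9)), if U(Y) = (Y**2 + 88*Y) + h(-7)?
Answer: 296750/7 ≈ 42393.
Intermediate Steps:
h(O) = 6/7 + O/7 (h(O) = 1 - (-1 + O)/(-7) = 1 - (-1 + O)*(-1)/7 = 1 - (1/7 - O/7) = 1 + (-1/7 + O/7) = 6/7 + O/7)
U(Y) = -1/7 + Y**2 + 88*Y (U(Y) = (Y**2 + 88*Y) + (6/7 + (1/7)*(-7)) = (Y**2 + 88*Y) + (6/7 - 1) = (Y**2 + 88*Y) - 1/7 = -1/7 + Y**2 + 88*Y)
41520 + U(V(-3, 9)) = 41520 + (-1/7 + 9**2 + 88*9) = 41520 + (-1/7 + 81 + 792) = 41520 + 6110/7 = 296750/7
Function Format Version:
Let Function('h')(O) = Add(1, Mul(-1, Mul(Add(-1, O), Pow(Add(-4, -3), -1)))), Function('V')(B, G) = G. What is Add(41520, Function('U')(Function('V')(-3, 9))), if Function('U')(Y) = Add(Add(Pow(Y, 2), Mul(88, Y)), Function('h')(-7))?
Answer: Rational(296750, 7) ≈ 42393.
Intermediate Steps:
Function('h')(O) = Add(Rational(6, 7), Mul(Rational(1, 7), O)) (Function('h')(O) = Add(1, Mul(-1, Mul(Add(-1, O), Pow(-7, -1)))) = Add(1, Mul(-1, Mul(Add(-1, O), Rational(-1, 7)))) = Add(1, Mul(-1, Add(Rational(1, 7), Mul(Rational(-1, 7), O)))) = Add(1, Add(Rational(-1, 7), Mul(Rational(1, 7), O))) = Add(Rational(6, 7), Mul(Rational(1, 7), O)))
Function('U')(Y) = Add(Rational(-1, 7), Pow(Y, 2), Mul(88, Y)) (Function('U')(Y) = Add(Add(Pow(Y, 2), Mul(88, Y)), Add(Rational(6, 7), Mul(Rational(1, 7), -7))) = Add(Add(Pow(Y, 2), Mul(88, Y)), Add(Rational(6, 7), -1)) = Add(Add(Pow(Y, 2), Mul(88, Y)), Rational(-1, 7)) = Add(Rational(-1, 7), Pow(Y, 2), Mul(88, Y)))
Add(41520, Function('U')(Function('V')(-3, 9))) = Add(41520, Add(Rational(-1, 7), Pow(9, 2), Mul(88, 9))) = Add(41520, Add(Rational(-1, 7), 81, 792)) = Add(41520, Rational(6110, 7)) = Rational(296750, 7)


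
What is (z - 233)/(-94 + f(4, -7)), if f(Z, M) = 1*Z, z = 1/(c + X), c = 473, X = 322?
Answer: 92617/35775 ≈ 2.5889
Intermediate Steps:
z = 1/795 (z = 1/(473 + 322) = 1/795 ≈ 0.0012579)
f(Z, M) = Z
(z - 233)/(-94 + f(4, -7)) = (1/795 - 233)/(-94 + 4) = -185234/795/(-90) = -185234/795*(-1/90) = 92617/35775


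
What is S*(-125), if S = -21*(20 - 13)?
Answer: 18375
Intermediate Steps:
S = -147 (S = -21*7 = -147)
S*(-125) = -147*(-125) = 18375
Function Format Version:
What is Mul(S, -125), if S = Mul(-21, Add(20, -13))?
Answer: 18375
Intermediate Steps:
S = -147 (S = Mul(-21, 7) = -147)
Mul(S, -125) = Mul(-147, -125) = 18375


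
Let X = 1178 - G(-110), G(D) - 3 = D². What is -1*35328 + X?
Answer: -46253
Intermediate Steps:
G(D) = 3 + D²
X = -10925 (X = 1178 - (3 + (-110)²) = 1178 - (3 + 12100) = 1178 - 1*12103 = 1178 - 12103 = -10925)
-1*35328 + X = -1*35328 - 10925 = -35328 - 10925 = -46253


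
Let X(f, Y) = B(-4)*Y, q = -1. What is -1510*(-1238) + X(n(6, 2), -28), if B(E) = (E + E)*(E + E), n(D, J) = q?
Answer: 1867588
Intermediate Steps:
n(D, J) = -1
B(E) = 4*E² (B(E) = (2*E)*(2*E) = 4*E²)
X(f, Y) = 64*Y (X(f, Y) = (4*(-4)²)*Y = (4*16)*Y = 64*Y)
-1510*(-1238) + X(n(6, 2), -28) = -1510*(-1238) + 64*(-28) = 1869380 - 1792 = 1867588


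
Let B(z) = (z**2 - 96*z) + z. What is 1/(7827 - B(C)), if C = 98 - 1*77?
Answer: 1/9381 ≈ 0.00010660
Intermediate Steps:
C = 21 (C = 98 - 77 = 21)
B(z) = z**2 - 95*z
1/(7827 - B(C)) = 1/(7827 - 21*(-95 + 21)) = 1/(7827 - 21*(-74)) = 1/(7827 - 1*(-1554)) = 1/(7827 + 1554) = 1/9381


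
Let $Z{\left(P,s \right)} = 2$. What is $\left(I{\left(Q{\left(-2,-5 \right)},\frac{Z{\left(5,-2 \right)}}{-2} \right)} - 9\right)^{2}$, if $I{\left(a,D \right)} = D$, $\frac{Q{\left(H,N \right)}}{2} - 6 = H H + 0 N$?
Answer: $100$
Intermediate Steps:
$Q{\left(H,N \right)} = 12 + 2 H^{2}$ ($Q{\left(H,N \right)} = 12 + 2 \left(H H + 0 N\right) = 12 + 2 \left(H^{2} + 0\right) = 12 + 2 H^{2}$)
$\left(I{\left(Q{\left(-2,-5 \right)},\frac{Z{\left(5,-2 \right)}}{-2} \right)} - 9\right)^{2} = \left(\frac{2}{-2} - 9\right)^{2} = \left(2 \left(- \frac{1}{2}\right) - 9\right)^{2} = \left(-1 - 9\right)^{2} = \left(-10\right)^{2} = 100$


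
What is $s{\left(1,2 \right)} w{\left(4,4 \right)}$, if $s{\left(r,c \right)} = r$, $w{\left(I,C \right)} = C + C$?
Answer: $8$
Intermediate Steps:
$w{\left(I,C \right)} = 2 C$
$s{\left(1,2 \right)} w{\left(4,4 \right)} = 1 \cdot 2 \cdot 4 = 1 \cdot 8 = 8$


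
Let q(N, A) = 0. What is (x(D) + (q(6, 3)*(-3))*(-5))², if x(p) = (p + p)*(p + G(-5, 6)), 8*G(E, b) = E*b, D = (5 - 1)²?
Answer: 153664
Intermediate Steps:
D = 16 (D = 4² = 16)
G(E, b) = E*b/8 (G(E, b) = (E*b)/8 = E*b/8)
x(p) = 2*p*(-15/4 + p) (x(p) = (p + p)*(p + (⅛)*(-5)*6) = (2*p)*(p - 15/4) = (2*p)*(-15/4 + p) = 2*p*(-15/4 + p))
(x(D) + (q(6, 3)*(-3))*(-5))² = ((½)*16*(-15 + 4*16) + (0*(-3))*(-5))² = ((½)*16*(-15 + 64) + 0*(-5))² = ((½)*16*49 + 0)² = (392 + 0)² = 392² = 153664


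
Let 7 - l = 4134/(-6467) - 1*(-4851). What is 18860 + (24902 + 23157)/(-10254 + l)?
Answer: 1841078361967/97634632 ≈ 18857.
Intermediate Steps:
l = -31322014/6467 (l = 7 - (4134/(-6467) - 1*(-4851)) = 7 - (4134*(-1/6467) + 4851) = 7 - (-4134/6467 + 4851) = 7 - 1*31367283/6467 = 7 - 31367283/6467 = -31322014/6467 ≈ -4843.4)
18860 + (24902 + 23157)/(-10254 + l) = 18860 + (24902 + 23157)/(-10254 - 31322014/6467) = 18860 + 48059/(-97634632/6467) = 18860 + 48059*(-6467/97634632) = 18860 - 310797553/97634632 = 1841078361967/97634632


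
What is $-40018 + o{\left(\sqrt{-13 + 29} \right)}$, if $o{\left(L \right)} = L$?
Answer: $-40014$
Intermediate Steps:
$-40018 + o{\left(\sqrt{-13 + 29} \right)} = -40018 + \sqrt{-13 + 29} = -40018 + \sqrt{16} = -40018 + 4 = -40014$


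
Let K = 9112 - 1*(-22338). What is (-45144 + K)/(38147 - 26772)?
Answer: -13694/11375 ≈ -1.2039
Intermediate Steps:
K = 31450 (K = 9112 + 22338 = 31450)
(-45144 + K)/(38147 - 26772) = (-45144 + 31450)/(38147 - 26772) = -13694/11375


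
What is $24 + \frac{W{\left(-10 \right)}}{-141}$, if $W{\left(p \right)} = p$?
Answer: $\frac{3394}{141} \approx 24.071$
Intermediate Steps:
$24 + \frac{W{\left(-10 \right)}}{-141} = 24 - \frac{10}{-141} = 24 - - \frac{10}{141} = 24 + \frac{10}{141} = \frac{3394}{141}$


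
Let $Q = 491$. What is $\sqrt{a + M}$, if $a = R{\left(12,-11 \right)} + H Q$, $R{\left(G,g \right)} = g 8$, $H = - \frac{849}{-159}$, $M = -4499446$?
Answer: $\frac{i \sqrt{12631826497}}{53} \approx 2120.6 i$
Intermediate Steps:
$H = \frac{283}{53}$ ($H = \left(-849\right) \left(- \frac{1}{159}\right) = \frac{283}{53} \approx 5.3396$)
$R{\left(G,g \right)} = 8 g$
$a = \frac{134289}{53}$ ($a = 8 \left(-11\right) + \frac{283}{53} \cdot 491 = -88 + \frac{138953}{53} = \frac{134289}{53} \approx 2533.8$)
$\sqrt{a + M} = \sqrt{\frac{134289}{53} - 4499446} = \sqrt{- \frac{238336349}{53}} = \frac{i \sqrt{12631826497}}{53}$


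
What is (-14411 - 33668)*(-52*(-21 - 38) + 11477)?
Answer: -699309055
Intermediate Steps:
(-14411 - 33668)*(-52*(-21 - 38) + 11477) = -48079*(-52*(-59) + 11477) = -48079*(3068 + 11477) = -48079*14545 = -699309055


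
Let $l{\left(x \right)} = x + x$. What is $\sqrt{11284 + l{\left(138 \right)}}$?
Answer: $34 \sqrt{10} \approx 107.52$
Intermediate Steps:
$l{\left(x \right)} = 2 x$
$\sqrt{11284 + l{\left(138 \right)}} = \sqrt{11284 + 2 \cdot 138} = \sqrt{11284 + 276} = \sqrt{11560} = 34 \sqrt{10}$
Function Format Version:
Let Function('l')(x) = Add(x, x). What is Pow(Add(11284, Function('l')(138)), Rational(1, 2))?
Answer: Mul(34, Pow(10, Rational(1, 2))) ≈ 107.52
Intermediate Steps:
Function('l')(x) = Mul(2, x)
Pow(Add(11284, Function('l')(138)), Rational(1, 2)) = Pow(Add(11284, Mul(2, 138)), Rational(1, 2)) = Pow(Add(11284, 276), Rational(1, 2)) = Pow(11560, Rational(1, 2)) = Mul(34, Pow(10, Rational(1, 2)))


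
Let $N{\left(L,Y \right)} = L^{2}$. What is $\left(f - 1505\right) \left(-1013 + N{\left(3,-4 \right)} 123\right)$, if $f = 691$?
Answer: $-76516$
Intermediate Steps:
$\left(f - 1505\right) \left(-1013 + N{\left(3,-4 \right)} 123\right) = \left(691 - 1505\right) \left(-1013 + 3^{2} \cdot 123\right) = - 814 \left(-1013 + 9 \cdot 123\right) = - 814 \left(-1013 + 1107\right) = \left(-814\right) 94 = -76516$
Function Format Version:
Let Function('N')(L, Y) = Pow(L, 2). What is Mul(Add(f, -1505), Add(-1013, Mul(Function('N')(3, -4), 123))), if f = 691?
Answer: -76516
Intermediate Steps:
Mul(Add(f, -1505), Add(-1013, Mul(Function('N')(3, -4), 123))) = Mul(Add(691, -1505), Add(-1013, Mul(Pow(3, 2), 123))) = Mul(-814, Add(-1013, Mul(9, 123))) = Mul(-814, Add(-1013, 1107)) = Mul(-814, 94) = -76516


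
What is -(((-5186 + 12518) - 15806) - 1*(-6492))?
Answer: 1982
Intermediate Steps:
-(((-5186 + 12518) - 15806) - 1*(-6492)) = -((7332 - 15806) + 6492) = -(-8474 + 6492) = -1*(-1982) = 1982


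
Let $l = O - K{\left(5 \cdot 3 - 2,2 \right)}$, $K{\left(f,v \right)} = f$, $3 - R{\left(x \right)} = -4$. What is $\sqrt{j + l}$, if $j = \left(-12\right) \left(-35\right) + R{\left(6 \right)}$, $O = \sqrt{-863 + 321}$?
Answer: $\sqrt{414 + i \sqrt{542}} \approx 20.355 + 0.57187 i$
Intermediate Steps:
$R{\left(x \right)} = 7$ ($R{\left(x \right)} = 3 - -4 = 3 + 4 = 7$)
$O = i \sqrt{542}$ ($O = \sqrt{-542} = i \sqrt{542} \approx 23.281 i$)
$j = 427$ ($j = \left(-12\right) \left(-35\right) + 7 = 420 + 7 = 427$)
$l = -13 + i \sqrt{542}$ ($l = i \sqrt{542} - \left(5 \cdot 3 - 2\right) = i \sqrt{542} - \left(15 - 2\right) = i \sqrt{542} - 13 = -13 + i \sqrt{542} \approx -13.0 + 23.281 i$)
$\sqrt{j + l} = \sqrt{427 - \left(13 - i \sqrt{542}\right)} = \sqrt{414 + i \sqrt{542}}$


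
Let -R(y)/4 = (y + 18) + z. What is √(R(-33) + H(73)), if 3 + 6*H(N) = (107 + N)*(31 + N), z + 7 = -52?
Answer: 3*√1518/2 ≈ 58.442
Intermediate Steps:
z = -59 (z = -7 - 52 = -59)
H(N) = -½ + (31 + N)*(107 + N)/6 (H(N) = -½ + ((107 + N)*(31 + N))/6 = -½ + ((31 + N)*(107 + N))/6 = -½ + (31 + N)*(107 + N)/6)
R(y) = 164 - 4*y (R(y) = -4*((y + 18) - 59) = -4*((18 + y) - 59) = -4*(-41 + y) = 164 - 4*y)
√(R(-33) + H(73)) = √((164 - 4*(-33)) + (1657/3 + 23*73 + (⅙)*73²)) = √((164 + 132) + (1657/3 + 1679 + (⅙)*5329)) = √(296 + (1657/3 + 1679 + 5329/6)) = √(296 + 6239/2) = √(6831/2) = 3*√1518/2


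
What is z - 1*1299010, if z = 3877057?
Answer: 2578047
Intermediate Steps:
z - 1*1299010 = 3877057 - 1*1299010 = 3877057 - 1299010 = 2578047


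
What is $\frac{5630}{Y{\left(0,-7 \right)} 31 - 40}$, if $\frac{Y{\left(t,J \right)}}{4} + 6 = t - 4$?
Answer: $- \frac{563}{128} \approx -4.3984$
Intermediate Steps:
$Y{\left(t,J \right)} = -40 + 4 t$ ($Y{\left(t,J \right)} = -24 + 4 \left(t - 4\right) = -24 + 4 \left(-4 + t\right) = -24 + \left(-16 + 4 t\right) = -40 + 4 t$)
$\frac{5630}{Y{\left(0,-7 \right)} 31 - 40} = \frac{5630}{\left(-40 + 4 \cdot 0\right) 31 - 40} = \frac{5630}{\left(-40 + 0\right) 31 - 40} = \frac{5630}{\left(-40\right) 31 - 40} = \frac{5630}{-1240 - 40} = \frac{5630}{-1280} = 5630 \left(- \frac{1}{1280}\right) = - \frac{563}{128}$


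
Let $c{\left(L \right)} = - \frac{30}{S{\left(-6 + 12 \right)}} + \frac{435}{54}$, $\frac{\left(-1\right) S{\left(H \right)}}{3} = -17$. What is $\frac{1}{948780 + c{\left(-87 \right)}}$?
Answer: $\frac{306}{290328965} \approx 1.054 \cdot 10^{-6}$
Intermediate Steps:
$S{\left(H \right)} = 51$ ($S{\left(H \right)} = \left(-3\right) \left(-17\right) = 51$)
$c{\left(L \right)} = \frac{2285}{306}$ ($c{\left(L \right)} = - \frac{30}{51} + \frac{435}{54} = \left(-30\right) \frac{1}{51} + 435 \cdot \frac{1}{54} = - \frac{10}{17} + \frac{145}{18} = \frac{2285}{306}$)
$\frac{1}{948780 + c{\left(-87 \right)}} = \frac{1}{948780 + \frac{2285}{306}} = \frac{1}{\frac{290328965}{306}} = \frac{306}{290328965}$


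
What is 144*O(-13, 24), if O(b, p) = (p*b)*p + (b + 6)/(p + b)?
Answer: -11862000/11 ≈ -1.0784e+6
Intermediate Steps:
O(b, p) = b*p² + (6 + b)/(b + p) (O(b, p) = (b*p)*p + (6 + b)/(b + p) = b*p² + (6 + b)/(b + p))
144*O(-13, 24) = 144*((6 - 13 - 13*24³ + (-13)²*24²)/(-13 + 24)) = 144*((6 - 13 - 13*13824 + 169*576)/11) = 144*((6 - 13 - 179712 + 97344)/11) = 144*((1/11)*(-82375)) = 144*(-82375/11) = -11862000/11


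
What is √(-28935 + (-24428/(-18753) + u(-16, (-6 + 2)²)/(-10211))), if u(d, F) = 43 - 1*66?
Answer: I*√1060918348767063290574/191486883 ≈ 170.1*I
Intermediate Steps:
u(d, F) = -23 (u(d, F) = 43 - 66 = -23)
√(-28935 + (-24428/(-18753) + u(-16, (-6 + 2)²)/(-10211))) = √(-28935 + (-24428/(-18753) - 23/(-10211))) = √(-28935 + (-24428*(-1/18753) - 23*(-1/10211))) = √(-28935 + (24428/18753 + 23/10211)) = √(-28935 + 249865627/191486883) = √(-5540423093978/191486883) = I*√1060918348767063290574/191486883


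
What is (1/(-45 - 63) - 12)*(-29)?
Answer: 37613/108 ≈ 348.27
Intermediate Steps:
(1/(-45 - 63) - 12)*(-29) = (1/(-108) - 12)*(-29) = (-1/108 - 12)*(-29) = -1297/108*(-29) = 37613/108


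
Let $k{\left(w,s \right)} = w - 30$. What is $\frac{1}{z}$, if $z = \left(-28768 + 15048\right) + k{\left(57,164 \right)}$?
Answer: $- \frac{1}{13693} \approx -7.303 \cdot 10^{-5}$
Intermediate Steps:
$k{\left(w,s \right)} = -30 + w$ ($k{\left(w,s \right)} = w - 30 = -30 + w$)
$z = -13693$ ($z = \left(-28768 + 15048\right) + \left(-30 + 57\right) = -13720 + 27 = -13693$)
$\frac{1}{z} = \frac{1}{-13693} = - \frac{1}{13693}$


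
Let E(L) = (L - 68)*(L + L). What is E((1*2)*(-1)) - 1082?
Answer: -802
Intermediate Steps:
E(L) = 2*L*(-68 + L) (E(L) = (-68 + L)*(2*L) = 2*L*(-68 + L))
E((1*2)*(-1)) - 1082 = 2*((1*2)*(-1))*(-68 + (1*2)*(-1)) - 1082 = 2*(2*(-1))*(-68 + 2*(-1)) - 1082 = 2*(-2)*(-68 - 2) - 1082 = 2*(-2)*(-70) - 1082 = 280 - 1082 = -802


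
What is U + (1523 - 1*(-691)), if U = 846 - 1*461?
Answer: 2599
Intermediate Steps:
U = 385 (U = 846 - 461 = 385)
U + (1523 - 1*(-691)) = 385 + (1523 - 1*(-691)) = 385 + (1523 + 691) = 385 + 2214 = 2599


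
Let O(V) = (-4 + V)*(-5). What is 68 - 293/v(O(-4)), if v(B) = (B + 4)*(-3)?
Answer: 9269/132 ≈ 70.220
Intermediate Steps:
O(V) = 20 - 5*V
v(B) = -12 - 3*B (v(B) = (4 + B)*(-3) = -12 - 3*B)
68 - 293/v(O(-4)) = 68 - 293/(-12 - 3*(20 - 5*(-4))) = 68 - 293/(-12 - 3*(20 + 20)) = 68 - 293/(-12 - 3*40) = 68 - 293/(-12 - 120) = 68 - 293/(-132) = 68 - 293*(-1)/132 = 68 - 1*(-293/132) = 68 + 293/132 = 9269/132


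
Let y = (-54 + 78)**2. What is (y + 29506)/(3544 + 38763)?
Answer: 30082/42307 ≈ 0.71104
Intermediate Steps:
y = 576 (y = 24**2 = 576)
(y + 29506)/(3544 + 38763) = (576 + 29506)/(3544 + 38763) = 30082/42307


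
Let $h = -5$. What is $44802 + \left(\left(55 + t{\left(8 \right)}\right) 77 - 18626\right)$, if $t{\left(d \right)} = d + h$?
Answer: $30642$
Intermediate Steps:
$t{\left(d \right)} = -5 + d$ ($t{\left(d \right)} = d - 5 = -5 + d$)
$44802 + \left(\left(55 + t{\left(8 \right)}\right) 77 - 18626\right) = 44802 - \left(18626 - \left(55 + \left(-5 + 8\right)\right) 77\right) = 44802 - \left(18626 - \left(55 + 3\right) 77\right) = 44802 + \left(58 \cdot 77 - 18626\right) = 44802 + \left(4466 - 18626\right) = 44802 - 14160 = 30642$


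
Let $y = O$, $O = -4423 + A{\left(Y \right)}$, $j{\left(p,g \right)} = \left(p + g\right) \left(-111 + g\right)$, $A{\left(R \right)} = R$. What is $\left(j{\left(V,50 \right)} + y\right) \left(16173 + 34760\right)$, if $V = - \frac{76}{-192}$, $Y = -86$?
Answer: $- \frac{18539153603}{48} \approx -3.8623 \cdot 10^{8}$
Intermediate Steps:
$V = \frac{19}{48}$ ($V = \left(-76\right) \left(- \frac{1}{192}\right) = \frac{19}{48} \approx 0.39583$)
$j{\left(p,g \right)} = \left(-111 + g\right) \left(g + p\right)$ ($j{\left(p,g \right)} = \left(g + p\right) \left(-111 + g\right) = \left(-111 + g\right) \left(g + p\right)$)
$O = -4509$ ($O = -4423 - 86 = -4509$)
$y = -4509$
$\left(j{\left(V,50 \right)} + y\right) \left(16173 + 34760\right) = \left(\left(50^{2} - 5550 - \frac{703}{16} + 50 \cdot \frac{19}{48}\right) - 4509\right) \left(16173 + 34760\right) = \left(\left(2500 - 5550 - \frac{703}{16} + \frac{475}{24}\right) - 4509\right) 50933 = \left(- \frac{147559}{48} - 4509\right) 50933 = \left(- \frac{363991}{48}\right) 50933 = - \frac{18539153603}{48}$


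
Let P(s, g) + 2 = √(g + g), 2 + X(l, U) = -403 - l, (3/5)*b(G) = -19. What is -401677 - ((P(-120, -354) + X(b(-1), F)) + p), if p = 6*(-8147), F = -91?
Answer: -1057259/3 - 2*I*√177 ≈ -3.5242e+5 - 26.608*I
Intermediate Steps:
b(G) = -95/3 (b(G) = (5/3)*(-19) = -95/3)
X(l, U) = -405 - l (X(l, U) = -2 + (-403 - l) = -405 - l)
P(s, g) = -2 + √2*√g (P(s, g) = -2 + √(g + g) = -2 + √(2*g) = -2 + √2*√g)
p = -48882
-401677 - ((P(-120, -354) + X(b(-1), F)) + p) = -401677 - (((-2 + √2*√(-354)) + (-405 - 1*(-95/3))) - 48882) = -401677 - (((-2 + √2*(I*√354)) + (-405 + 95/3)) - 48882) = -401677 - (((-2 + 2*I*√177) - 1120/3) - 48882) = -401677 - ((-1126/3 + 2*I*√177) - 48882) = -401677 - (-147772/3 + 2*I*√177) = -401677 + (147772/3 - 2*I*√177) = -1057259/3 - 2*I*√177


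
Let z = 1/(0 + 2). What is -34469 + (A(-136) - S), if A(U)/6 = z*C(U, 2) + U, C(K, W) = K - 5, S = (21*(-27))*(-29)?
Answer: -52151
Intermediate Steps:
z = ½ (z = 1/2 = ½ ≈ 0.50000)
S = 16443 (S = -567*(-29) = 16443)
C(K, W) = -5 + K
A(U) = -15 + 9*U (A(U) = 6*((-5 + U)/2 + U) = 6*((-5/2 + U/2) + U) = 6*(-5/2 + 3*U/2) = -15 + 9*U)
-34469 + (A(-136) - S) = -34469 + ((-15 + 9*(-136)) - 1*16443) = -34469 + ((-15 - 1224) - 16443) = -34469 + (-1239 - 16443) = -34469 - 17682 = -52151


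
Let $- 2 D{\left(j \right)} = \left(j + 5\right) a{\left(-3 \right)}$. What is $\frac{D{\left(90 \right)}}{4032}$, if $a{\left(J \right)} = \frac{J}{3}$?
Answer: $\frac{95}{8064} \approx 0.011781$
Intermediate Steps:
$a{\left(J \right)} = \frac{J}{3}$ ($a{\left(J \right)} = J \frac{1}{3} = \frac{J}{3}$)
$D{\left(j \right)} = \frac{5}{2} + \frac{j}{2}$ ($D{\left(j \right)} = - \frac{\left(j + 5\right) \frac{1}{3} \left(-3\right)}{2} = - \frac{\left(5 + j\right) \left(-1\right)}{2} = - \frac{-5 - j}{2} = \frac{5}{2} + \frac{j}{2}$)
$\frac{D{\left(90 \right)}}{4032} = \frac{\frac{5}{2} + \frac{1}{2} \cdot 90}{4032} = \left(\frac{5}{2} + 45\right) \frac{1}{4032} = \frac{95}{2} \cdot \frac{1}{4032} = \frac{95}{8064}$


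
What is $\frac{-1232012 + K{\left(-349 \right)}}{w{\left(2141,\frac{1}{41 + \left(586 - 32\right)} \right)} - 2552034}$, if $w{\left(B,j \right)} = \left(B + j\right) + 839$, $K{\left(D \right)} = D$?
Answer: $\frac{733254795}{1516687129} \approx 0.48346$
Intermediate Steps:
$w{\left(B,j \right)} = 839 + B + j$
$\frac{-1232012 + K{\left(-349 \right)}}{w{\left(2141,\frac{1}{41 + \left(586 - 32\right)} \right)} - 2552034} = \frac{-1232012 - 349}{\left(839 + 2141 + \frac{1}{41 + \left(586 - 32\right)}\right) - 2552034} = - \frac{1232361}{\left(839 + 2141 + \frac{1}{41 + 554}\right) - 2552034} = - \frac{1232361}{\left(839 + 2141 + \frac{1}{595}\right) - 2552034} = - \frac{1232361}{\frac{1773101}{595} - 2552034} = - \frac{1232361}{- \frac{1516687129}{595}} = \left(-1232361\right) \left(- \frac{595}{1516687129}\right) = \frac{733254795}{1516687129}$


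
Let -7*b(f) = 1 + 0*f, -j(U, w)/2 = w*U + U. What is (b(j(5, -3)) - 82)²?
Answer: 330625/49 ≈ 6747.4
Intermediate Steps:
j(U, w) = -2*U - 2*U*w (j(U, w) = -2*(w*U + U) = -2*(U*w + U) = -2*(U + U*w) = -2*U - 2*U*w)
b(f) = -⅐ (b(f) = -(1 + 0*f)/7 = -(1 + 0)/7 = -⅐*1 = -⅐)
(b(j(5, -3)) - 82)² = (-⅐ - 82)² = (-575/7)² = 330625/49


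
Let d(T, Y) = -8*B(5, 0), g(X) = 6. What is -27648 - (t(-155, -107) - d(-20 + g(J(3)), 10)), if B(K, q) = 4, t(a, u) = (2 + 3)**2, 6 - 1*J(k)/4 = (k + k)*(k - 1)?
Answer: -27705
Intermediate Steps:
J(k) = 24 - 8*k*(-1 + k) (J(k) = 24 - 4*(k + k)*(k - 1) = 24 - 4*2*k*(-1 + k) = 24 - 8*k*(-1 + k))
t(a, u) = 25 (t(a, u) = 5**2 = 25)
d(T, Y) = -32 (d(T, Y) = -8*4 = -32)
-27648 - (t(-155, -107) - d(-20 + g(J(3)), 10)) = -27648 - (25 - 1*(-32)) = -27648 - (25 + 32) = -27648 - 1*57 = -27648 - 57 = -27705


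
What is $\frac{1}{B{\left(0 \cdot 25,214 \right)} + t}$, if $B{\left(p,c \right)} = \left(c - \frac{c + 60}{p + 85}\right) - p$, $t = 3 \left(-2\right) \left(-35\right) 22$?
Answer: $\frac{85}{410616} \approx 0.00020701$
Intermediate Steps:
$t = 4620$ ($t = \left(-6\right) \left(-35\right) 22 = 210 \cdot 22 = 4620$)
$B{\left(p,c \right)} = c - p - \frac{60 + c}{85 + p}$ ($B{\left(p,c \right)} = \left(c - \frac{60 + c}{85 + p}\right) - p = c - p - \frac{60 + c}{85 + p}$)
$\frac{1}{B{\left(0 \cdot 25,214 \right)} + t} = \frac{1}{\frac{-60 - \left(0 \cdot 25\right)^{2} - 85 \cdot 0 \cdot 25 + 84 \cdot 214 + 214 \cdot 0 \cdot 25}{85 + 0 \cdot 25} + 4620} = \frac{1}{\frac{-60 - 0^{2} - 0 + 17976 + 214 \cdot 0}{85 + 0} + 4620} = \frac{1}{\frac{-60 - 0 + 0 + 17976 + 0}{85} + 4620} = \frac{1}{\frac{-60 + 0 + 0 + 17976 + 0}{85} + 4620} = \frac{1}{\frac{1}{85} \cdot 17916 + 4620} = \frac{1}{\frac{17916}{85} + 4620} = \frac{1}{\frac{410616}{85}} = \frac{85}{410616}$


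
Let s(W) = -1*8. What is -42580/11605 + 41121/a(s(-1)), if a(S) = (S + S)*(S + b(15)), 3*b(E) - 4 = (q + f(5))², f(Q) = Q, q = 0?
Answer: -287006803/185680 ≈ -1545.7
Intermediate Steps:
s(W) = -8
b(E) = 29/3 (b(E) = 4/3 + (0 + 5)²/3 = 4/3 + (⅓)*5² = 4/3 + (⅓)*25 = 4/3 + 25/3 = 29/3)
a(S) = 2*S*(29/3 + S) (a(S) = (S + S)*(S + 29/3) = (2*S)*(29/3 + S) = 2*S*(29/3 + S))
-42580/11605 + 41121/a(s(-1)) = -42580/11605 + 41121/(((⅔)*(-8)*(29 + 3*(-8)))) = -42580*1/11605 + 41121/(((⅔)*(-8)*(29 - 24))) = -8516/2321 + 41121/(((⅔)*(-8)*5)) = -8516/2321 + 41121/(-80/3) = -8516/2321 + 41121*(-3/80) = -8516/2321 - 123363/80 = -287006803/185680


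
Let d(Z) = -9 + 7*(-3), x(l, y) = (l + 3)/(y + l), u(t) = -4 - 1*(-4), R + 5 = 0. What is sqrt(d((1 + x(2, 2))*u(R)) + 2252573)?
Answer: sqrt(2252543) ≈ 1500.8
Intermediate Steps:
R = -5 (R = -5 + 0 = -5)
u(t) = 0 (u(t) = -4 + 4 = 0)
x(l, y) = (3 + l)/(l + y)
d(Z) = -30 (d(Z) = -9 - 21 = -30)
sqrt(d((1 + x(2, 2))*u(R)) + 2252573) = sqrt(-30 + 2252573) = sqrt(2252543)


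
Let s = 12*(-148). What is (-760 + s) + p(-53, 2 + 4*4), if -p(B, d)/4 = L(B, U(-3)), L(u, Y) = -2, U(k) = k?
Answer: -2528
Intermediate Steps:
p(B, d) = 8 (p(B, d) = -4*(-2) = 8)
s = -1776
(-760 + s) + p(-53, 2 + 4*4) = (-760 - 1776) + 8 = -2536 + 8 = -2528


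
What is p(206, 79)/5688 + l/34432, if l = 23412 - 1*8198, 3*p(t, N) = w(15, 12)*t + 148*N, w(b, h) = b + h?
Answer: 53356339/36721728 ≈ 1.4530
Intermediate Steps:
p(t, N) = 9*t + 148*N/3 (p(t, N) = ((15 + 12)*t + 148*N)/3 = (27*t + 148*N)/3 = 9*t + 148*N/3)
l = 15214 (l = 23412 - 8198 = 15214)
p(206, 79)/5688 + l/34432 = (9*206 + (148/3)*79)/5688 + 15214/34432 = (1854 + 11692/3)*(1/5688) + 15214*(1/34432) = (17254/3)*(1/5688) + 7607/17216 = 8627/8532 + 7607/17216 = 53356339/36721728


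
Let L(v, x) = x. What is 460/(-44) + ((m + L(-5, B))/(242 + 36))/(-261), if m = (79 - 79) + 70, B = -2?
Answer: -4172459/399069 ≈ -10.455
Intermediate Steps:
m = 70 (m = 0 + 70 = 70)
460/(-44) + ((m + L(-5, B))/(242 + 36))/(-261) = 460/(-44) + ((70 - 2)/(242 + 36))/(-261) = 460*(-1/44) + (68/278)*(-1/261) = -115/11 + (68*(1/278))*(-1/261) = -115/11 + (34/139)*(-1/261) = -115/11 - 34/36279 = -4172459/399069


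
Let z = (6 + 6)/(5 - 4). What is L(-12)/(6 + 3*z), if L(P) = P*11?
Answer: -22/7 ≈ -3.1429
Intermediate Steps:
L(P) = 11*P
z = 12 (z = 12/1 = 12*1 = 12)
L(-12)/(6 + 3*z) = (11*(-12))/(6 + 3*12) = -132/(6 + 36) = -132/42 = -132*1/42 = -22/7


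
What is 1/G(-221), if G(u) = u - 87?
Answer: -1/308 ≈ -0.0032468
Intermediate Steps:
G(u) = -87 + u
1/G(-221) = 1/(-87 - 221) = 1/(-308) = -1/308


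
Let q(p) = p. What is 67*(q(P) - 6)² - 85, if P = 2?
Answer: 987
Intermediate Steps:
67*(q(P) - 6)² - 85 = 67*(2 - 6)² - 85 = 67*(-4)² - 85 = 67*16 - 85 = 1072 - 85 = 987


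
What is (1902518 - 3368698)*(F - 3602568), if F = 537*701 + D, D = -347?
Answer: 4730597514040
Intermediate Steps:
F = 376090 (F = 537*701 - 347 = 376437 - 347 = 376090)
(1902518 - 3368698)*(F - 3602568) = (1902518 - 3368698)*(376090 - 3602568) = -1466180*(-3226478) = 4730597514040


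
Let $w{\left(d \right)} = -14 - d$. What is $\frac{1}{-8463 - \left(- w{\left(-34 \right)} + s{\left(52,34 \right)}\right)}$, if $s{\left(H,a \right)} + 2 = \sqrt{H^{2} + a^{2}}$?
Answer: $- \frac{8441}{71246621} + \frac{2 \sqrt{965}}{71246621} \approx -0.0001176$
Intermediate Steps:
$s{\left(H,a \right)} = -2 + \sqrt{H^{2} + a^{2}}$
$\frac{1}{-8463 - \left(- w{\left(-34 \right)} + s{\left(52,34 \right)}\right)} = \frac{1}{-8463 - \left(-22 + \sqrt{52^{2} + 34^{2}}\right)} = \frac{1}{-8463 + \left(\left(-14 + 34\right) - \left(-2 + \sqrt{2704 + 1156}\right)\right)} = \frac{1}{-8463 + \left(20 - \left(-2 + \sqrt{3860}\right)\right)} = \frac{1}{-8463 + \left(20 - \left(-2 + 2 \sqrt{965}\right)\right)} = \frac{1}{-8463 + \left(20 + \left(2 - 2 \sqrt{965}\right)\right)} = \frac{1}{-8463 + \left(22 - 2 \sqrt{965}\right)} = \frac{1}{-8441 - 2 \sqrt{965}}$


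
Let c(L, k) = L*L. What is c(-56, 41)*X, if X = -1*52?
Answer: -163072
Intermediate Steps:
c(L, k) = L²
X = -52
c(-56, 41)*X = (-56)²*(-52) = 3136*(-52) = -163072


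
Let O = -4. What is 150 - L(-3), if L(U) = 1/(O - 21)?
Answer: 3751/25 ≈ 150.04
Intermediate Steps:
L(U) = -1/25 (L(U) = 1/(-4 - 21) = 1/(-25) = -1/25)
150 - L(-3) = 150 - 1*(-1/25) = 150 + 1/25 = 3751/25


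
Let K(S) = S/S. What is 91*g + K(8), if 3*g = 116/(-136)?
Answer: -2537/102 ≈ -24.873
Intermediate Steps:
K(S) = 1
g = -29/102 (g = (116/(-136))/3 = (116*(-1/136))/3 = (⅓)*(-29/34) = -29/102 ≈ -0.28431)
91*g + K(8) = 91*(-29/102) + 1 = -2639/102 + 1 = -2537/102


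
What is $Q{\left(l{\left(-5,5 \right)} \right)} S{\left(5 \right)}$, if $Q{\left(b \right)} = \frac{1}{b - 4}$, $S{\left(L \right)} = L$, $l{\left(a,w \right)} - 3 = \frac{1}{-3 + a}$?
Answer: $- \frac{40}{9} \approx -4.4444$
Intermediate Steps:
$l{\left(a,w \right)} = 3 + \frac{1}{-3 + a}$
$Q{\left(b \right)} = \frac{1}{-4 + b}$
$Q{\left(l{\left(-5,5 \right)} \right)} S{\left(5 \right)} = \frac{1}{-4 + \frac{-8 + 3 \left(-5\right)}{-3 - 5}} \cdot 5 = \frac{1}{-4 + \frac{-8 - 15}{-8}} \cdot 5 = \frac{1}{-4 - - \frac{23}{8}} \cdot 5 = \frac{1}{-4 + \frac{23}{8}} \cdot 5 = \frac{1}{- \frac{9}{8}} \cdot 5 = \left(- \frac{8}{9}\right) 5 = - \frac{40}{9}$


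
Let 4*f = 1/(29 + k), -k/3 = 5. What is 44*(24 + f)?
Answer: 14795/14 ≈ 1056.8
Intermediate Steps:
k = -15 (k = -3*5 = -15)
f = 1/56 (f = 1/(4*(29 - 15)) = (1/4)/14 = (1/4)*(1/14) = 1/56 ≈ 0.017857)
44*(24 + f) = 44*(24 + 1/56) = 44*(1345/56) = 14795/14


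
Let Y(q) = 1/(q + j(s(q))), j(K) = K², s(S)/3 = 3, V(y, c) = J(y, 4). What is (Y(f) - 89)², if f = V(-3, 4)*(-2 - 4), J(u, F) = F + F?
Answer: 8620096/1089 ≈ 7915.6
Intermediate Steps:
J(u, F) = 2*F
V(y, c) = 8 (V(y, c) = 2*4 = 8)
s(S) = 9 (s(S) = 3*3 = 9)
f = -48 (f = 8*(-2 - 4) = 8*(-6) = -48)
Y(q) = 1/(81 + q) (Y(q) = 1/(q + 9²) = 1/(q + 81) = 1/(81 + q))
(Y(f) - 89)² = (1/(81 - 48) - 89)² = (1/33 - 89)² = (-2936/33)² = 8620096/1089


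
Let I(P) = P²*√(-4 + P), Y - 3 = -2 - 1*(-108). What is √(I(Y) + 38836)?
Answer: √(38836 + 11881*√105) ≈ 400.72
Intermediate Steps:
Y = 109 (Y = 3 + (-2 - 1*(-108)) = 3 + (-2 + 108) = 3 + 106 = 109)
√(I(Y) + 38836) = √(109²*√(-4 + 109) + 38836) = √(11881*√105 + 38836) = √(38836 + 11881*√105)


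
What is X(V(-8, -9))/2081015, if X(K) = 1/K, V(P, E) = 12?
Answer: 1/24972180 ≈ 4.0045e-8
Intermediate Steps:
X(V(-8, -9))/2081015 = 1/(12*2081015) = (1/12)*(1/2081015) = 1/24972180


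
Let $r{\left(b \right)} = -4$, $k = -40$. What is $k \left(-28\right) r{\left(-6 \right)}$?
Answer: $-4480$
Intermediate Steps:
$k \left(-28\right) r{\left(-6 \right)} = \left(-40\right) \left(-28\right) \left(-4\right) = 1120 \left(-4\right) = -4480$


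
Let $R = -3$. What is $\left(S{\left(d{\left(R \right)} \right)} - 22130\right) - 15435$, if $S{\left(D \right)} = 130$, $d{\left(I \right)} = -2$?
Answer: $-37435$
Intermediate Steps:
$\left(S{\left(d{\left(R \right)} \right)} - 22130\right) - 15435 = \left(130 - 22130\right) - 15435 = -22000 - 15435 = -37435$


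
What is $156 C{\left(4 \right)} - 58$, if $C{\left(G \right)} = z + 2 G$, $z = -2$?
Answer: $878$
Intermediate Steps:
$C{\left(G \right)} = -2 + 2 G$
$156 C{\left(4 \right)} - 58 = 156 \left(-2 + 2 \cdot 4\right) - 58 = 156 \left(-2 + 8\right) - 58 = 156 \cdot 6 - 58 = 936 - 58 = 878$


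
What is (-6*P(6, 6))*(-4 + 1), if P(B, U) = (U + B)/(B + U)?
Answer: 18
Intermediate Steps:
P(B, U) = 1 (P(B, U) = (B + U)/(B + U) = 1)
(-6*P(6, 6))*(-4 + 1) = (-6*1)*(-4 + 1) = -6*(-3) = 18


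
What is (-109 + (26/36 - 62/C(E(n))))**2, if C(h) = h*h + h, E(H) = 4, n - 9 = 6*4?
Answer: 25120144/2025 ≈ 12405.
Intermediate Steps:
n = 33 (n = 9 + 6*4 = 9 + 24 = 33)
C(h) = h + h**2 (C(h) = h**2 + h = h + h**2)
(-109 + (26/36 - 62/C(E(n))))**2 = (-109 + (26/36 - 62*1/(4*(1 + 4))))**2 = (-109 + (26*(1/36) - 62/(4*5)))**2 = (-109 + (13/18 - 62/20))**2 = (-109 + (13/18 - 62*1/20))**2 = (-109 + (13/18 - 31/10))**2 = (-109 - 107/45)**2 = (-5012/45)**2 = 25120144/2025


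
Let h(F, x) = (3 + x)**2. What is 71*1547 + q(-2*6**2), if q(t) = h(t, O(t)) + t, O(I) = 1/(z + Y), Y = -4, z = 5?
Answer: 109781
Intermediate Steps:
O(I) = 1 (O(I) = 1/(5 - 4) = 1/1 = 1)
q(t) = 16 + t (q(t) = (3 + 1)**2 + t = 4**2 + t = 16 + t)
71*1547 + q(-2*6**2) = 71*1547 + (16 - 2*6**2) = 109837 + (16 - 2*36) = 109837 + (16 - 72) = 109837 - 56 = 109781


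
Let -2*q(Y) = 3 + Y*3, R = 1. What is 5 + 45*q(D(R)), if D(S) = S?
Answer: -130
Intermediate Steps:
q(Y) = -3/2 - 3*Y/2 (q(Y) = -(3 + Y*3)/2 = -(3 + 3*Y)/2 = -3/2 - 3*Y/2)
5 + 45*q(D(R)) = 5 + 45*(-3/2 - 3/2*1) = 5 + 45*(-3/2 - 3/2) = 5 + 45*(-3) = 5 - 135 = -130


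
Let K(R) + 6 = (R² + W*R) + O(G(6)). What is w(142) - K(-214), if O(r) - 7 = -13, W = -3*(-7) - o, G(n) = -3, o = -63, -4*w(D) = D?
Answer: -55687/2 ≈ -27844.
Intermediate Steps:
w(D) = -D/4
W = 84 (W = -3*(-7) - 1*(-63) = 21 + 63 = 84)
O(r) = -6 (O(r) = 7 - 13 = -6)
K(R) = -12 + R² + 84*R (K(R) = -6 + ((R² + 84*R) - 6) = -6 + (-6 + R² + 84*R) = -12 + R² + 84*R)
w(142) - K(-214) = -¼*142 - (-12 + (-214)² + 84*(-214)) = -71/2 - (-12 + 45796 - 17976) = -71/2 - 1*27808 = -71/2 - 27808 = -55687/2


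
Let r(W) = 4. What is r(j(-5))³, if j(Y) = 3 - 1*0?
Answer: 64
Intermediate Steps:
j(Y) = 3 (j(Y) = 3 + 0 = 3)
r(j(-5))³ = 4³ = 64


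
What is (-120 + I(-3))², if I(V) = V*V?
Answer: 12321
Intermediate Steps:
I(V) = V²
(-120 + I(-3))² = (-120 + (-3)²)² = (-120 + 9)² = (-111)² = 12321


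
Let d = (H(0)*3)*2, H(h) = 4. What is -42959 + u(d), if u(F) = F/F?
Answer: -42958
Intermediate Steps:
d = 24 (d = (4*3)*2 = 12*2 = 24)
u(F) = 1
-42959 + u(d) = -42959 + 1 = -42958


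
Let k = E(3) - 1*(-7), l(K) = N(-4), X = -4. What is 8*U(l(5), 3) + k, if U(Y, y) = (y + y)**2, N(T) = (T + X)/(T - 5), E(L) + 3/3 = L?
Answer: 297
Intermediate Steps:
E(L) = -1 + L
N(T) = (-4 + T)/(-5 + T) (N(T) = (T - 4)/(T - 5) = (-4 + T)/(-5 + T))
l(K) = 8/9 (l(K) = (-4 - 4)/(-5 - 4) = -8/(-9) = -1/9*(-8) = 8/9)
U(Y, y) = 4*y**2 (U(Y, y) = (2*y)**2 = 4*y**2)
k = 9 (k = (-1 + 3) - 1*(-7) = 2 + 7 = 9)
8*U(l(5), 3) + k = 8*(4*3**2) + 9 = 8*(4*9) + 9 = 8*36 + 9 = 288 + 9 = 297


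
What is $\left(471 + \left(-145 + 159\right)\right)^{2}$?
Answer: $235225$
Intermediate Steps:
$\left(471 + \left(-145 + 159\right)\right)^{2} = \left(471 + 14\right)^{2} = 485^{2} = 235225$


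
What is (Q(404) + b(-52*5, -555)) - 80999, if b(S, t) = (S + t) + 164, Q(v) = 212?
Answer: -81438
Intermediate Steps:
b(S, t) = 164 + S + t
(Q(404) + b(-52*5, -555)) - 80999 = (212 + (164 - 52*5 - 555)) - 80999 = (212 + (164 - 260 - 555)) - 80999 = (212 - 651) - 80999 = -439 - 80999 = -81438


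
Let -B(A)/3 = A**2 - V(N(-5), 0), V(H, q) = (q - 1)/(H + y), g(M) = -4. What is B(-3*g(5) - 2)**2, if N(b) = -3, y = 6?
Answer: 90601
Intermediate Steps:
V(H, q) = (-1 + q)/(6 + H) (V(H, q) = (q - 1)/(H + 6) = (-1 + q)/(6 + H))
B(A) = -1 - 3*A**2 (B(A) = -3*(A**2 - (-1 + 0)/(6 - 3)) = -3*(A**2 - (-1)/3) = -3*(A**2 - 1*(-1/3)) = -3*(A**2 + 1/3) = -3*(1/3 + A**2) = -1 - 3*A**2)
B(-3*g(5) - 2)**2 = (-1 - 3*(-3*(-4) - 2)**2)**2 = (-1 - 3*(12 - 2)**2)**2 = (-1 - 3*10**2)**2 = (-1 - 3*100)**2 = (-1 - 300)**2 = (-301)**2 = 90601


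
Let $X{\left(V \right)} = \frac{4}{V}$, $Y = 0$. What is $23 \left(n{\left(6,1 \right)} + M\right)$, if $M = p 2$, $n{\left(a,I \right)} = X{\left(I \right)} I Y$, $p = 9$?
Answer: $414$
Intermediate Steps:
$n{\left(a,I \right)} = 0$ ($n{\left(a,I \right)} = \frac{4}{I} I 0 = 4 \cdot 0 = 0$)
$M = 18$ ($M = 9 \cdot 2 = 18$)
$23 \left(n{\left(6,1 \right)} + M\right) = 23 \left(0 + 18\right) = 23 \cdot 18 = 414$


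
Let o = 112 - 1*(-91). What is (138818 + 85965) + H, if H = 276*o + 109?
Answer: 280920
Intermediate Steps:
o = 203 (o = 112 + 91 = 203)
H = 56137 (H = 276*203 + 109 = 56028 + 109 = 56137)
(138818 + 85965) + H = (138818 + 85965) + 56137 = 224783 + 56137 = 280920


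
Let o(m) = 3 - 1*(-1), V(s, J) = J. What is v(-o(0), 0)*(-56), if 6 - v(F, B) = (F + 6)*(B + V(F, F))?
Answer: -784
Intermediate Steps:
o(m) = 4 (o(m) = 3 + 1 = 4)
v(F, B) = 6 - (6 + F)*(B + F) (v(F, B) = 6 - (F + 6)*(B + F) = 6 - (6 + F)*(B + F))
v(-o(0), 0)*(-56) = (6 - (-1*4)² - 6*0 - (-6)*4 - 1*0*(-1*4))*(-56) = (6 - 1*(-4)² + 0 - 6*(-4) - 1*0*(-4))*(-56) = (6 - 1*16 + 0 + 24 + 0)*(-56) = (6 - 16 + 0 + 24 + 0)*(-56) = 14*(-56) = -784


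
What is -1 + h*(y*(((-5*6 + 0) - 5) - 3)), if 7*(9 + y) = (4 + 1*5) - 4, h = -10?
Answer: -22047/7 ≈ -3149.6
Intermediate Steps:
y = -58/7 (y = -9 + ((4 + 1*5) - 4)/7 = -9 + ((4 + 5) - 4)/7 = -9 + (9 - 4)/7 = -9 + (⅐)*5 = -9 + 5/7 = -58/7 ≈ -8.2857)
-1 + h*(y*(((-5*6 + 0) - 5) - 3)) = -1 - (-580)*(((-5*6 + 0) - 5) - 3)/7 = -1 - (-580)*(((-30 + 0) - 5) - 3)/7 = -1 - (-580)*((-30 - 5) - 3)/7 = -1 - (-580)*(-35 - 3)/7 = -1 - (-580)*(-38)/7 = -1 - 10*2204/7 = -1 - 22040/7 = -22047/7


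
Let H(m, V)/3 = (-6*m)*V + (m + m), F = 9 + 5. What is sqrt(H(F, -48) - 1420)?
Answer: 2*sqrt(2690) ≈ 103.73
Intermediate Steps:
F = 14
H(m, V) = 6*m - 18*V*m (H(m, V) = 3*((-6*m)*V + (m + m)) = 3*(-6*V*m + 2*m) = 3*(2*m - 6*V*m) = 6*m - 18*V*m)
sqrt(H(F, -48) - 1420) = sqrt(6*14*(1 - 3*(-48)) - 1420) = sqrt(6*14*(1 + 144) - 1420) = sqrt(6*14*145 - 1420) = sqrt(12180 - 1420) = sqrt(10760) = 2*sqrt(2690)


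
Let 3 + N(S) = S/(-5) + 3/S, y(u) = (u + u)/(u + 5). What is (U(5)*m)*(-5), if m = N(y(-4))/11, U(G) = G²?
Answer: 1775/88 ≈ 20.170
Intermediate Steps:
y(u) = 2*u/(5 + u) (y(u) = (2*u)/(5 + u) = 2*u/(5 + u))
N(S) = -3 + 3/S - S/5 (N(S) = -3 + (S/(-5) + 3/S) = -3 + (S*(-⅕) + 3/S) = -3 + (-S/5 + 3/S) = -3 + (3/S - S/5) = -3 + 3/S - S/5)
m = -71/440 (m = (-3 + 3/((2*(-4)/(5 - 4))) - 2*(-4)/(5*(5 - 4)))/11 = (-3 + 3/((2*(-4)/1)) - 2*(-4)/(5*1))*(1/11) = (-3 + 3/((2*(-4)*1)) - 2*(-4)/5)*(1/11) = (-3 + 3/(-8) - ⅕*(-8))*(1/11) = (-3 + 3*(-⅛) + 8/5)*(1/11) = (-3 - 3/8 + 8/5)*(1/11) = -71/40*1/11 = -71/440 ≈ -0.16136)
(U(5)*m)*(-5) = (5²*(-71/440))*(-5) = (25*(-71/440))*(-5) = -355/88*(-5) = 1775/88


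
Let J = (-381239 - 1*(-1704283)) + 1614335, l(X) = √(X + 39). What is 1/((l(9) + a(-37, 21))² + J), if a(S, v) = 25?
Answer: 734513/2158037358676 - 25*√3/1079018679338 ≈ 3.4032e-7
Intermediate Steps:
l(X) = √(39 + X)
J = 2937379 (J = (-381239 + 1704283) + 1614335 = 1323044 + 1614335 = 2937379)
1/((l(9) + a(-37, 21))² + J) = 1/((√(39 + 9) + 25)² + 2937379) = 1/((√48 + 25)² + 2937379) = 1/((4*√3 + 25)² + 2937379) = 1/((25 + 4*√3)² + 2937379) = 1/(2937379 + (25 + 4*√3)²)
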